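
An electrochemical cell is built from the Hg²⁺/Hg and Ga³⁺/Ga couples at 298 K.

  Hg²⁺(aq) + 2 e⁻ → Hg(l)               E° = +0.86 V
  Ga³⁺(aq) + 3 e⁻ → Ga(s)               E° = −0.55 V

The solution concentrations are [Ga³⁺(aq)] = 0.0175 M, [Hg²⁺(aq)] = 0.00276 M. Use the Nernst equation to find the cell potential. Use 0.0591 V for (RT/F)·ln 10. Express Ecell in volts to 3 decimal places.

Since E°(Hg²⁺/Hg) > E°(Ga³⁺/Ga), Hg²⁺/Hg serves as the cathode.
The standard potential is +0.86 − (−0.55) = +1.41 V and the balanced reaction transfers n = 6 electrons.
The balanced reaction is 3 Hg²⁺(aq) + 2 Ga(s) → 3 Hg(l) + 2 Ga³⁺(aq), so Q = [Ga³⁺(aq)]^2 / [Hg²⁺(aq)]^3 = 1.46×10^4 and log Q = 4.163.
Applying E = E° − (RT ln10/nF)·log Q gives +1.41 − (0.0591/6)(4.163) = +1.369 V.

+1.369 V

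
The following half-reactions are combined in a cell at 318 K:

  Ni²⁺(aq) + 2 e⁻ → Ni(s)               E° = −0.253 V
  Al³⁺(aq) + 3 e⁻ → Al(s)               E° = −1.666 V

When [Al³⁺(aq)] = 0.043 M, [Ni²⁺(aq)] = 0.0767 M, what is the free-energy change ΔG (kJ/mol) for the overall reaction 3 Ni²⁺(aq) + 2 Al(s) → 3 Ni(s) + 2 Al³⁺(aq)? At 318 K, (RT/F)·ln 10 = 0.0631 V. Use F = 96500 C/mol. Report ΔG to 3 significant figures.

−814 kJ/mol

With Ni²⁺/Ni reduced at the cathode, E°cell = −0.253 − (−1.666) = +1.413 V and n = 6.
Q = [Al³⁺(aq)]^2 / [Ni²⁺(aq)]^3 = 4.1, so log Q = 0.613 and E = +1.413 − (0.0631/6)(0.613) = +1.4066 V.
Then ΔG = −nFE = −6 × 96500 × +1.4066 J/mol = −814 kJ/mol.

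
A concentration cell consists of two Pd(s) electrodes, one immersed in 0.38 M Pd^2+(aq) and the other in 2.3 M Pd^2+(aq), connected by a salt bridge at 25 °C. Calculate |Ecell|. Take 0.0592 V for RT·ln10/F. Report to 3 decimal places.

For a concentration cell E°cell = 0, since both electrodes use the same couple.
The compartment with the higher Pd^2+(aq) concentration (2.3 M) acts as the cathode; ions are reduced there and produced at the dilute (0.38 M) anode.
With n = 2, Ecell = −(0.0592/2)·log([dilute]/[conc]) = −(0.0592/2)·log(0.38/2.3) = +0.023 V.

0.023 V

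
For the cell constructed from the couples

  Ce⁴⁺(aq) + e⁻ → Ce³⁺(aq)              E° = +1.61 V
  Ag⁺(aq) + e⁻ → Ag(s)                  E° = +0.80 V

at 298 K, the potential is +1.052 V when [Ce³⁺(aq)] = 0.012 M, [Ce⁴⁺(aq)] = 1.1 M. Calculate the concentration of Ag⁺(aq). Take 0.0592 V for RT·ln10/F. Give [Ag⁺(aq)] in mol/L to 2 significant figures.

Ce⁴⁺/Ce³⁺ is the cathode (higher E°); E°cell = +1.61 − (+0.80) = +0.81 V with n = 1.
Rearranging E = E° − (0.0592/n)·log Q gives log Q = 1(+0.81 − (+1.052))/0.0592 = −4.088.
For Ce⁴⁺(aq) + Ag(s) → Ce³⁺(aq) + Ag⁺(aq), the reaction quotient is Q = ([Ce³⁺(aq)]·[Ag⁺(aq)]) / [Ce⁴⁺(aq)].
Isolating [Ag⁺(aq)] in Q = 10^{−4.088} yields log [Ag⁺(aq)] = −2.126, i.e. 0.0075 M.

0.0075 M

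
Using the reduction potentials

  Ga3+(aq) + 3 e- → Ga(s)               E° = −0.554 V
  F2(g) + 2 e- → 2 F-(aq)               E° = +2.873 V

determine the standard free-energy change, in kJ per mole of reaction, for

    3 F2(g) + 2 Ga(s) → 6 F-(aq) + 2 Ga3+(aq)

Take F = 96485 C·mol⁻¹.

In the reaction as written F2(g) is reduced, so the F₂/F⁻ couple is the cathode and Ga³⁺/Ga is the anode.
E°cell = +2.873 − (−0.554) = +3.427 V; balancing electrons gives n = 6.
ΔG° = −nFE°cell = −(6)(96485)(+3.427) J/mol = −1984 kJ/mol.

−1984 kJ/mol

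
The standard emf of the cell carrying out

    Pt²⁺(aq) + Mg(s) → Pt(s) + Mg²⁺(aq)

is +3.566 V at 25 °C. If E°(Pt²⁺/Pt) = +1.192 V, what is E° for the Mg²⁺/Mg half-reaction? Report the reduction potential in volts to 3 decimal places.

−2.374 V

In the reaction as written the Pt²⁺/Pt couple is reduced (cathode) and Mg²⁺/Mg is oxidized (anode), so E°cell = E°(Pt²⁺/Pt) − E°(Mg²⁺/Mg).
E°(Mg²⁺/Mg) = E°(cathode) − E°cell = +1.192 − (+3.566) = −2.374 V.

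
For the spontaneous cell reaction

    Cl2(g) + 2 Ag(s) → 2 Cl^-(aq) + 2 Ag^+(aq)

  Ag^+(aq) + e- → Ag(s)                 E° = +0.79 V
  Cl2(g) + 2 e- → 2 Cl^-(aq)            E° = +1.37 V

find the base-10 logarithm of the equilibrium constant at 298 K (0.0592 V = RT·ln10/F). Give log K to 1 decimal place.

The Cl₂/Cl⁻ couple is reduced (cathode); E°cell = +1.37 − (+0.79) = +0.58 V with n = 2.
At equilibrium E = 0, so log K = nE°cell / 0.0592 = (2)(+0.58) / 0.0592 = 19.6.

log K = 19.6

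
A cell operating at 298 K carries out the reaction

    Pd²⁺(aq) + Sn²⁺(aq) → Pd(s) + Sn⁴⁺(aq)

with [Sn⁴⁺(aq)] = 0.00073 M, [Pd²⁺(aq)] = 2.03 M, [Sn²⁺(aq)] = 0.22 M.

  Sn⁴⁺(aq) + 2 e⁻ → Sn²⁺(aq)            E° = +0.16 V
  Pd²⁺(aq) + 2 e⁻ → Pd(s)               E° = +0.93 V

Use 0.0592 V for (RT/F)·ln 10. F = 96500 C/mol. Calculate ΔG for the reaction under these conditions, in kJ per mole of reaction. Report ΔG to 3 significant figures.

The standard cell potential is +0.93 − (+0.16) = +0.77 V, with n = 2 electrons in the balanced equation.
Here Q = [Sn⁴⁺(aq)] / ([Pd²⁺(aq)]·[Sn²⁺(aq)]) = 0.00163 (log Q = −2.787), giving E = +0.77 − (0.0592/2)·(−2.787) = +0.8525 V.
Then ΔG = −nFE = −2 × 96500 × +0.8525 J/mol = −165 kJ/mol.

−165 kJ/mol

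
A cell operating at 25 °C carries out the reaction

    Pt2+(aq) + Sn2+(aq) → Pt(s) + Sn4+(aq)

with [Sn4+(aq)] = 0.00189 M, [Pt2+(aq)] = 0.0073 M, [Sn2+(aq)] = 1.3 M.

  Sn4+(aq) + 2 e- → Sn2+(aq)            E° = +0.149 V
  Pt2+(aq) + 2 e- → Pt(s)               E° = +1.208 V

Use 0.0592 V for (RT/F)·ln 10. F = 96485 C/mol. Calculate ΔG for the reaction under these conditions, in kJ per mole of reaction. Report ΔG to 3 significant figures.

The standard cell potential is +1.208 − (+0.149) = +1.059 V, with n = 2 electrons in the balanced equation.
Q = [Sn4+(aq)] / ([Pt2+(aq)]·[Sn2+(aq)]) = 0.199, so log Q = −0.701 and E = +1.059 − (0.0592/2)(−0.701) = +1.0797 V.
Then ΔG = −nFE = −2 × 96485 × +1.0797 J/mol = −208 kJ/mol.

−208 kJ/mol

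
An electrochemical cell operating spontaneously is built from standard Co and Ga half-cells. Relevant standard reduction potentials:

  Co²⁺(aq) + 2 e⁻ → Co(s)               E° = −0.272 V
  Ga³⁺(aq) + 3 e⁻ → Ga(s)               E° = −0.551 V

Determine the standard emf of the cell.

The Co²⁺/Co couple has the higher E°, so Co ion is reduced (cathode) and Ga is oxidized (anode).
E°cell = E°(cathode) − E°(anode) = −0.272 − (−0.551) = +0.279 V.

+0.279 V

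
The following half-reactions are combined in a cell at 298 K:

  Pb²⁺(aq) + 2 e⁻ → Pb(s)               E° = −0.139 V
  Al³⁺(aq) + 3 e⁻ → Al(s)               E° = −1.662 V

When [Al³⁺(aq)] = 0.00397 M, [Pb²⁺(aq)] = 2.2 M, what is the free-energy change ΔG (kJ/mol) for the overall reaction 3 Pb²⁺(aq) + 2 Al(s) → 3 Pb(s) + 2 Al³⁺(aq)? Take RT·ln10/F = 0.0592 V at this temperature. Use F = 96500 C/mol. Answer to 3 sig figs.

−915 kJ/mol

The standard cell potential is −0.139 − (−1.662) = +1.523 V, with n = 6 electrons in the balanced equation.
Q = [Al³⁺(aq)]^2 / [Pb²⁺(aq)]^3 = 1.48×10^−6, so log Q = −5.830 and E = +1.523 − (0.0592/6)(−5.830) = +1.5805 V.
Then ΔG = −nFE = −6 × 96500 × +1.5805 J/mol = −915 kJ/mol.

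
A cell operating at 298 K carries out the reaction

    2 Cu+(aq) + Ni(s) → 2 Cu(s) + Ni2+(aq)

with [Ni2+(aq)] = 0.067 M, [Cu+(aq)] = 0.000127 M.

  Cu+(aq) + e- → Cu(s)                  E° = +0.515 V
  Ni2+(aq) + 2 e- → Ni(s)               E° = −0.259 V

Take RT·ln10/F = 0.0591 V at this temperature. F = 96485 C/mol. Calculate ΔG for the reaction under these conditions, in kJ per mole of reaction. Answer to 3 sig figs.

−112 kJ/mol

E°cell = +0.515 − (−0.259) = +0.774 V; the balanced reaction transfers n = 2 electrons.
Here Q = [Ni2+(aq)] / [Cu+(aq)]^2 = 4.15×10^6 (log Q = 6.618), giving E = +0.774 − (0.0591/2)·(6.618) = +0.5784 V.
Finally ΔG = −nFE = −(2)(96485 C/mol)(+0.5784 V) = −112 kJ/mol.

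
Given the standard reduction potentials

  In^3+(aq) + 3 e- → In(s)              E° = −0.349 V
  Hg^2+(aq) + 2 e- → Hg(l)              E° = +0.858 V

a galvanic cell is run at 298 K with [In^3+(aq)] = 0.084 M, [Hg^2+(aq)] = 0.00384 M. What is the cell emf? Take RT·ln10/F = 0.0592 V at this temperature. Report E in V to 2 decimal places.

Hg²⁺/Hg is reduced (cathode, E° = +0.858 V) and In³⁺/In is oxidized (anode).
E°cell = +0.858 − (−0.349) = +1.207 V, with n = 6 electrons transferred.
The balanced reaction is 3 Hg^2+(aq) + 2 In(s) → 3 Hg(l) + 2 In^3+(aq), so Q = [In^3+(aq)]^2 / [Hg^2+(aq)]^3 = 1.25×10^5 and log Q = 5.096.
E = E° − (0.0592/n)·log Q = +1.207 − (0.0592/6)(5.096) = +1.16 V.

+1.16 V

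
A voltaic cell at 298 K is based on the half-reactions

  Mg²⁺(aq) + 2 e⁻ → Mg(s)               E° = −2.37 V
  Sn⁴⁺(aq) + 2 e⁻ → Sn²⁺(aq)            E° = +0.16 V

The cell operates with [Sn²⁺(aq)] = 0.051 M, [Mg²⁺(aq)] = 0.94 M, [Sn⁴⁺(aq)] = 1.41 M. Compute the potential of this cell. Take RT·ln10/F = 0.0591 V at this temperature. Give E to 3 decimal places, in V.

The Sn⁴⁺/Sn²⁺ couple has the more positive E°, so it is the cathode; Mg²⁺/Mg is the anode.
E°cell = E°cat − E°an = +0.16 − (−2.37) = +2.53 V; n = 2.
For the overall reaction Sn⁴⁺(aq) + Mg(s) → Sn²⁺(aq) + Mg²⁺(aq), Q = ([Sn²⁺(aq)]·[Mg²⁺(aq)]) / [Sn⁴⁺(aq)] = 0.034, giving log Q = −1.469.
E = E° − (0.0591/n)·log Q = +2.53 − (0.0591/2)(−1.469) = +2.573 V.

+2.573 V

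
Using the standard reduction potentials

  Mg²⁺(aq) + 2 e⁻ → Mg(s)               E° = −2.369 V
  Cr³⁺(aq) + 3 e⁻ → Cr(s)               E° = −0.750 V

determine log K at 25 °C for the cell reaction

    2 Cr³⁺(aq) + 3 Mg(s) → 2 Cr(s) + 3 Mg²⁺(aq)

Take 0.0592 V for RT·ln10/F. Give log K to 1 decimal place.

The Cr³⁺/Cr couple is reduced (cathode); E°cell = −0.750 − (−2.369) = +1.619 V with n = 6.
At equilibrium E = 0, so log K = nE°cell / 0.0592 = (6)(+1.619) / 0.0592 = 164.1.

log K = 164.1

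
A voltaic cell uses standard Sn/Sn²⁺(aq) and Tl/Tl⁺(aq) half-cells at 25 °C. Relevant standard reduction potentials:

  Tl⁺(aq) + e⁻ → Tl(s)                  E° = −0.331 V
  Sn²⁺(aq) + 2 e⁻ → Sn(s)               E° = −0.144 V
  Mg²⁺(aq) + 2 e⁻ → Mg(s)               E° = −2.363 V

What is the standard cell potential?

Of the two couples in this cell, the one with the more positive reduction potential is reduced at the cathode: here that is Sn²⁺/Sn (−0.144 V); Tl⁺/Tl (−0.331 V) is the anode.
E°cell = E°(cathode) − E°(anode) = −0.144 − (−0.331) = +0.187 V.

+0.187 V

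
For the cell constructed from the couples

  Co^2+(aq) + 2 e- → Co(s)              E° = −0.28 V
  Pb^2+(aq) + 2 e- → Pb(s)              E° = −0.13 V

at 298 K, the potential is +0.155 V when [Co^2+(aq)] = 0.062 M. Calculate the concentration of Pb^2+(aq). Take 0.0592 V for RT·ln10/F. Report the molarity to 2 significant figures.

0.091 M

With Pb²⁺/Pb at the cathode and Co²⁺/Co at the anode, E°cell = −0.13 − (−0.28) = +0.15 V (n = 2).
Rearranging E = E° − (0.0592/n)·log Q gives log Q = 2(+0.15 − (+0.155))/0.0592 = −0.169.
Balancing electrons gives Pb^2+(aq) + Co(s) → Pb(s) + Co^2+(aq); thus Q = [Co^2+(aq)] / [Pb^2+(aq)].
Isolating [Pb^2+(aq)] in Q = 10^{−0.169} yields log [Pb^2+(aq)] = −1.039, i.e. 0.091 M.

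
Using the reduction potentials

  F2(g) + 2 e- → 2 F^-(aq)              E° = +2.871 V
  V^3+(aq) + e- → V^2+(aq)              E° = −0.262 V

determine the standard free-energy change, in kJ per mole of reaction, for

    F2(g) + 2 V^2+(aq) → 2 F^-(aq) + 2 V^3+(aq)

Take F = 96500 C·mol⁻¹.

In the reaction as written F2(g) is reduced, so the F₂/F⁻ couple is the cathode and V³⁺/V²⁺ is the anode.
E°cell = +2.871 − (−0.262) = +3.133 V; balancing electrons gives n = 2.
ΔG° = −nFE°cell = −(2)(96500)(+3.133) J/mol = −605 kJ/mol.

−605 kJ/mol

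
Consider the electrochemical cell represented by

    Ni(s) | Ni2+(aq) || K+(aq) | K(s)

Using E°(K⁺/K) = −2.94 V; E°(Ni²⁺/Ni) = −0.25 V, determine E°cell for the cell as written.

−2.69 V

By convention the left-hand electrode in cell notation is the anode (oxidation) and the right-hand electrode is the cathode (reduction).
E°cell = E°(right) − E°(left) = −2.94 − (−0.25) = −2.69 V.
The negative sign shows that, as written, the cell would require an external voltage to drive the reaction.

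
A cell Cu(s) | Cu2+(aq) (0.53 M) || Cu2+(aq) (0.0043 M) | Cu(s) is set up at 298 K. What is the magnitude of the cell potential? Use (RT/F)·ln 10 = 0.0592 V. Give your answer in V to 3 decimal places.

0.062 V

For a concentration cell E°cell = 0, since both electrodes use the same couple.
The compartment with the higher Cu2+(aq) concentration (0.53 M) acts as the cathode; ions are reduced there and produced at the dilute (0.0043 M) anode.
With n = 2, Ecell = −(0.0592/2)·log([dilute]/[conc]) = −(0.0592/2)·log(0.0043/0.53) = +0.062 V.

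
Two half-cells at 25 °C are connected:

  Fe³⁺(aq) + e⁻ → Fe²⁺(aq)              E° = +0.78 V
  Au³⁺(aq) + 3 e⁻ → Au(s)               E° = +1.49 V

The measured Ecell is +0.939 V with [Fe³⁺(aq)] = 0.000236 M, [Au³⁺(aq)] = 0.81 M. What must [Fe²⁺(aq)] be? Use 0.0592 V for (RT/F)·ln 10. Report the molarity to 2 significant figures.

The Au³⁺/Au couple has the larger reduction potential, so it is the cathode: E°cell = +1.49 − (+0.78) = +0.71 V and n = 3.
From the Nernst equation, log Q = n(E° − E)/0.0592 = 3·(+0.71 − (+0.939))/0.0592 = −11.605.
For Au³⁺(aq) + 3 Fe²⁺(aq) → Au(s) + 3 Fe³⁺(aq), the reaction quotient is Q = [Fe³⁺(aq)]^3 / ([Au³⁺(aq)]·[Fe²⁺(aq)]^3).
Substituting the known concentrations and solving, log [Fe²⁺(aq)] = 0.272 and [Fe²⁺(aq)] = 1.9 M.

1.9 M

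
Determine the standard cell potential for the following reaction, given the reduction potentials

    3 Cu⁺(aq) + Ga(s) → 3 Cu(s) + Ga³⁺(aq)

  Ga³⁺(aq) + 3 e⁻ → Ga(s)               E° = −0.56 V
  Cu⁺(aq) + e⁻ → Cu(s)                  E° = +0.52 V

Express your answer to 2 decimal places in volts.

Cu⁺(aq) gains electrons, so the Cu⁺/Cu couple is the cathode; the Ga³⁺/Ga couple is the anode.
E°cell = E°(cathode) − E°(anode) = +0.52 − (−0.56) = +1.08 V.

+1.08 V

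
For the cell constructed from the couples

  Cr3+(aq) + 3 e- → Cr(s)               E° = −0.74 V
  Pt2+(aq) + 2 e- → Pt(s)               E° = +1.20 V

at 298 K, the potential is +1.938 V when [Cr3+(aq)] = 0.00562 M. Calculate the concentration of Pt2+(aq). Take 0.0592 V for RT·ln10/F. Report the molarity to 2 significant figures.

The Pt²⁺/Pt couple has the larger reduction potential, so it is the cathode: E°cell = +1.20 − (−0.74) = +1.94 V and n = 6.
From the Nernst equation, log Q = n(E° − E)/0.0592 = 6·(+1.94 − (+1.938))/0.0592 = 0.203.
The balanced reaction is 3 Pt2+(aq) + 2 Cr(s) → 3 Pt(s) + 2 Cr3+(aq), so Q = [Cr3+(aq)]^2 / [Pt2+(aq)]^3.
Solving for the unknown gives log [Pt2+(aq)] = −1.568, so [Pt2+(aq)] ≈ 0.027 M.

0.027 M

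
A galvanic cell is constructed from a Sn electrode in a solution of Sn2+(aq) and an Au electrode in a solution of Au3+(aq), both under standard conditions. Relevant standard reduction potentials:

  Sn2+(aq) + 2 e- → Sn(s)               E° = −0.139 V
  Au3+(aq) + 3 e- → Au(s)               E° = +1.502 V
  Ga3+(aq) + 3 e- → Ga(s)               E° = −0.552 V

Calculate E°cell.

Of the two couples in this cell, the one with the more positive reduction potential is reduced at the cathode: here that is Au³⁺/Au (+1.502 V); Sn²⁺/Sn (−0.139 V) is the anode.
E°cell = E°(cathode) − E°(anode) = +1.502 − (−0.139) = +1.641 V.

+1.641 V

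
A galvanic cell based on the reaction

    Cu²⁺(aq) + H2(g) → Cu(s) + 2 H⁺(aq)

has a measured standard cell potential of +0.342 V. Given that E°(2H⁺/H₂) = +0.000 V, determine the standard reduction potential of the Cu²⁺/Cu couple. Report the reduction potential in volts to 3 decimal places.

+0.342 V

In the reaction as written the Cu²⁺/Cu couple is reduced (cathode) and 2H⁺/H₂ is oxidized (anode), so E°cell = E°(Cu²⁺/Cu) − E°(2H⁺/H₂).
E°(Cu²⁺/Cu) = E°cell + E°(anode) = +0.342 + (+0.000) = +0.342 V.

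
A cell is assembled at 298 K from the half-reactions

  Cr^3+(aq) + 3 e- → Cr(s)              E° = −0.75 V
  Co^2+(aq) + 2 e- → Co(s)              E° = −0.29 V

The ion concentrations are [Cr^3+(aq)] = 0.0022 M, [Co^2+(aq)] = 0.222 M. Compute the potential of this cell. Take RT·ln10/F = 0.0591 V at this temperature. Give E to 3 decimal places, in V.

+0.493 V

Co²⁺/Co is reduced (cathode, E° = −0.29 V) and Cr³⁺/Cr is oxidized (anode).
The standard potential is −0.29 − (−0.75) = +0.46 V and the balanced reaction transfers n = 6 electrons.
Balancing gives 3 Co^2+(aq) + 2 Cr(s) → 3 Co(s) + 2 Cr^3+(aq); hence Q = [Cr^3+(aq)]^2 / [Co^2+(aq)]^3 = 0.000442 (log Q = −3.354).
By the Nernst equation, E = +0.46 − (0.0591/6)·(−3.354) = +0.493 V.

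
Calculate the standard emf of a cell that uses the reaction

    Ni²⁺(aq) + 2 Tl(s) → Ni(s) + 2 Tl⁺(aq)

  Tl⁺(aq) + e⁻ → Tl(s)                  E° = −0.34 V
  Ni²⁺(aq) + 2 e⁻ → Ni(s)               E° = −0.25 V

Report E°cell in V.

+0.09 V

In the reaction as written, Ni²⁺(aq) is reduced (cathode) and Tl⁺(aq) is produced by oxidation at the anode.
E°cell = E°(cathode) − E°(anode) = −0.25 − (−0.34) = +0.09 V.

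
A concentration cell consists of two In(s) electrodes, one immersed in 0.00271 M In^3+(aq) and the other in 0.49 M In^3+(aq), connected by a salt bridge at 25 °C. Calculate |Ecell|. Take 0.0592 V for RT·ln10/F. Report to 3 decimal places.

For a concentration cell E°cell = 0, since both electrodes use the same couple.
The compartment with the higher In^3+(aq) concentration (0.49 M) acts as the cathode; ions are reduced there and produced at the dilute (0.00271 M) anode.
With n = 3, Ecell = −(0.0592/3)·log([dilute]/[conc]) = −(0.0592/3)·log(0.00271/0.49) = +0.045 V.

0.045 V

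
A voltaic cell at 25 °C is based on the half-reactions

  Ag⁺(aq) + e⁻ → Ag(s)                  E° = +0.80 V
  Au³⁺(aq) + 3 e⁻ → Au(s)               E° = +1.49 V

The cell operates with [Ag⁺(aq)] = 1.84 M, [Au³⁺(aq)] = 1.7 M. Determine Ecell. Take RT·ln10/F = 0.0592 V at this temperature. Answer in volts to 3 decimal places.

+0.679 V

Since E°(Au³⁺/Au) > E°(Ag⁺/Ag), Au³⁺/Au serves as the cathode.
E°cell = +1.49 − (+0.80) = +0.69 V, with n = 3 electrons transferred.
The balanced reaction is Au³⁺(aq) + 3 Ag(s) → Au(s) + 3 Ag⁺(aq), so Q = [Ag⁺(aq)]^3 / [Au³⁺(aq)] = 3.66 and log Q = 0.564.
Applying E = E° − (RT ln10/nF)·log Q gives +0.69 − (0.0592/3)(0.564) = +0.679 V.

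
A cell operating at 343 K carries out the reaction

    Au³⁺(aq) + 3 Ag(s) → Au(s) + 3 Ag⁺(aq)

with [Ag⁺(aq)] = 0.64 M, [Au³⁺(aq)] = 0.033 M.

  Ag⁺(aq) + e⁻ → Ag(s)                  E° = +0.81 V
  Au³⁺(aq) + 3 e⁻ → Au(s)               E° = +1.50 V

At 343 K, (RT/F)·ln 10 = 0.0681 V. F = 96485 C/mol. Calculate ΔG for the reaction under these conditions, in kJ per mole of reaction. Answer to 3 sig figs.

−194 kJ/mol

The standard cell potential is +1.50 − (+0.81) = +0.69 V, with n = 3 electrons in the balanced equation.
Here Q = [Ag⁺(aq)]^3 / [Au³⁺(aq)] = 7.94 (log Q = 0.900), giving E = +0.69 − (0.0681/3)·(0.900) = +0.6696 V.
Then ΔG = −nFE = −3 × 96485 × +0.6696 J/mol = −194 kJ/mol.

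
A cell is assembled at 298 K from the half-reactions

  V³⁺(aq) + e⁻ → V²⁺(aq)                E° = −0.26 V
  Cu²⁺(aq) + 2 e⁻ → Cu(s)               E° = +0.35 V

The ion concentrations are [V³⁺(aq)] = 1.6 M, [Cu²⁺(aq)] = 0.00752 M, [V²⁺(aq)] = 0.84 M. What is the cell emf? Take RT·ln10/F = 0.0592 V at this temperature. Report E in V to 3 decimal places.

+0.531 V

Since E°(Cu²⁺/Cu) > E°(V³⁺/V²⁺), Cu²⁺/Cu serves as the cathode.
E°cell = E°cat − E°an = +0.35 − (−0.26) = +0.61 V; n = 2.
The balanced reaction is Cu²⁺(aq) + 2 V²⁺(aq) → Cu(s) + 2 V³⁺(aq), so Q = [V³⁺(aq)]^2 / ([Cu²⁺(aq)]·[V²⁺(aq)]^2) = 482 and log Q = 2.683.
By the Nernst equation, E = +0.61 − (0.0592/2)·(2.683) = +0.531 V.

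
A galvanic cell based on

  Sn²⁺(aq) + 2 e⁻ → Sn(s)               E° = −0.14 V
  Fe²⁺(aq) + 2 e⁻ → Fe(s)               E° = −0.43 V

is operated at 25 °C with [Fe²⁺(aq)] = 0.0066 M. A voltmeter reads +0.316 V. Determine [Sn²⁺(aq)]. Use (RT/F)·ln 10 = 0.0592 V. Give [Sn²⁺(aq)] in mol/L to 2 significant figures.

0.050 M

Sn²⁺/Sn is the cathode (higher E°); E°cell = −0.14 − (−0.43) = +0.29 V with n = 2.
Since E = E° − (0.0592/n)·log Q, log Q = n(E° − E)/0.0592 = −0.878.
Balancing electrons gives Sn²⁺(aq) + Fe(s) → Sn(s) + Fe²⁺(aq); thus Q = [Fe²⁺(aq)] / [Sn²⁺(aq)].
Solving for the unknown gives log [Sn²⁺(aq)] = −1.302, so [Sn²⁺(aq)] ≈ 0.050 M.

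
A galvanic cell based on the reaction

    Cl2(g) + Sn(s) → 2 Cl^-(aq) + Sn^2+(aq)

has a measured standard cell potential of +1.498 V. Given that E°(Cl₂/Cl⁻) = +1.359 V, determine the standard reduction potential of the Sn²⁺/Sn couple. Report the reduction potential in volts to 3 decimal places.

In the reaction as written the Cl₂/Cl⁻ couple is reduced (cathode) and Sn²⁺/Sn is oxidized (anode), so E°cell = E°(Cl₂/Cl⁻) − E°(Sn²⁺/Sn).
E°(Sn²⁺/Sn) = E°(cathode) − E°cell = +1.359 − (+1.498) = −0.139 V.

−0.139 V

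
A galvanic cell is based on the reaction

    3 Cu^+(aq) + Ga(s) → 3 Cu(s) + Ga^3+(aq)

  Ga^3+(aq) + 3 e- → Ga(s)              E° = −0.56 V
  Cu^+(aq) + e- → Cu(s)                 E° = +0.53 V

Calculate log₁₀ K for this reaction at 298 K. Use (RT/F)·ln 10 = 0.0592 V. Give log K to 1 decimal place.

The Cu⁺/Cu couple is reduced (cathode); E°cell = +0.53 − (−0.56) = +1.09 V with n = 3.
At equilibrium E = 0, so log K = nE°cell / 0.0592 = (3)(+1.09) / 0.0592 = 55.2.

log K = 55.2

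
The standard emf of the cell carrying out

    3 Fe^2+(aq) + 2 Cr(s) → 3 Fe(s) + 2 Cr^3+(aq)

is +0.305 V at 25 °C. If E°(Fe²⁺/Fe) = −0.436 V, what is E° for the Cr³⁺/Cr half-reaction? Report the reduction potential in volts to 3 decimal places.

−0.741 V

In the reaction as written the Fe²⁺/Fe couple is reduced (cathode) and Cr³⁺/Cr is oxidized (anode), so E°cell = E°(Fe²⁺/Fe) − E°(Cr³⁺/Cr).
E°(Cr³⁺/Cr) = E°(cathode) − E°cell = −0.436 − (+0.305) = −0.741 V.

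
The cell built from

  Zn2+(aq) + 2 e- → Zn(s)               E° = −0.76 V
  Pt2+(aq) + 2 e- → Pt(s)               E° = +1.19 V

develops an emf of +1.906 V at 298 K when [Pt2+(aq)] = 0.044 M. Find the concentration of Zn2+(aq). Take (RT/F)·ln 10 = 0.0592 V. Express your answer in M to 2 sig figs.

1.3 M

With Pt²⁺/Pt at the cathode and Zn²⁺/Zn at the anode, E°cell = +1.19 − (−0.76) = +1.95 V (n = 2).
From the Nernst equation, log Q = n(E° − E)/0.0592 = 2·(+1.95 − (+1.906))/0.0592 = 1.486.
The balanced reaction is Pt2+(aq) + Zn(s) → Pt(s) + Zn2+(aq), so Q = [Zn2+(aq)] / [Pt2+(aq)].
Isolating [Zn2+(aq)] in Q = 10^{1.486} yields log [Zn2+(aq)] = 0.129, i.e. 1.3 M.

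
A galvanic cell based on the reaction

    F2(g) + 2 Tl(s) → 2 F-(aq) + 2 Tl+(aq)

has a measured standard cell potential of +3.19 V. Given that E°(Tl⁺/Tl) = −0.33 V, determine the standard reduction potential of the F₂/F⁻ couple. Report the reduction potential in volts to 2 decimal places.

In the reaction as written the F₂/F⁻ couple is reduced (cathode) and Tl⁺/Tl is oxidized (anode), so E°cell = E°(F₂/F⁻) − E°(Tl⁺/Tl).
E°(F₂/F⁻) = E°cell + E°(anode) = +3.19 + (−0.33) = +2.86 V.

+2.86 V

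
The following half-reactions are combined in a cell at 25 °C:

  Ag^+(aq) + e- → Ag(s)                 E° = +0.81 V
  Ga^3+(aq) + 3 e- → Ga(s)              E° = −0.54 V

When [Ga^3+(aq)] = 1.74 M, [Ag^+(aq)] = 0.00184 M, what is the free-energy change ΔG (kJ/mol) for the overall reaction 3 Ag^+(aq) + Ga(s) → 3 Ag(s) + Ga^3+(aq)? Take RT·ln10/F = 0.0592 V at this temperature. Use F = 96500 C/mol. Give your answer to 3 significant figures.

With Ag⁺/Ag reduced at the cathode, E°cell = +0.81 − (−0.54) = +1.35 V and n = 3.
The reaction quotient is [Ga^3+(aq)] / [Ag^+(aq)]^3 = 2.79×10^8; by Nernst, E = +1.35 − (0.0592/3)(8.446) = +1.1833 V.
ΔG = −nFE = −(3)(96500)(+1.1833) J/mol = −343 kJ/mol.

−343 kJ/mol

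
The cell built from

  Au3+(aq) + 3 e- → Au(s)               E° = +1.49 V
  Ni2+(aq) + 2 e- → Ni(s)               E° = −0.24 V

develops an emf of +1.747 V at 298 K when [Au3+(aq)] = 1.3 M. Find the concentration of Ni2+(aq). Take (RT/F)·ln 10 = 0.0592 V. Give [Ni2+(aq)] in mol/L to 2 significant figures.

0.32 M

With Au³⁺/Au at the cathode and Ni²⁺/Ni at the anode, E°cell = +1.49 − (−0.24) = +1.73 V (n = 6).
Rearranging E = E° − (0.0592/n)·log Q gives log Q = 6(+1.73 − (+1.747))/0.0592 = −1.723.
Balancing electrons gives 2 Au3+(aq) + 3 Ni(s) → 2 Au(s) + 3 Ni2+(aq); thus Q = [Ni2+(aq)]^3 / [Au3+(aq)]^2.
Solving for the unknown gives log [Ni2+(aq)] = −0.498, so [Ni2+(aq)] ≈ 0.32 M.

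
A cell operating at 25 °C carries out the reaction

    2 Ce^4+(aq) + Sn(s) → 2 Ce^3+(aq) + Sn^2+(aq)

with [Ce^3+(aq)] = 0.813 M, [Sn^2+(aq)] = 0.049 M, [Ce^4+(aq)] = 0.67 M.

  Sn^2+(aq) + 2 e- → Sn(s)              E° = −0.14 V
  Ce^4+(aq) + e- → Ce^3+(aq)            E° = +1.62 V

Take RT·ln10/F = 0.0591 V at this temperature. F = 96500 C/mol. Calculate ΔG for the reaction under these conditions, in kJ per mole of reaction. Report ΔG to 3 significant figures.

−346 kJ/mol

E°cell = +1.62 − (−0.14) = +1.76 V; the balanced reaction transfers n = 2 electrons.
Q = ([Ce^3+(aq)]^2·[Sn^2+(aq)]) / [Ce^4+(aq)]^2 = 0.0721, so log Q = −1.142 and E = +1.76 − (0.0591/2)(−1.142) = +1.7937 V.
Then ΔG = −nFE = −2 × 96500 × +1.7937 J/mol = −346 kJ/mol.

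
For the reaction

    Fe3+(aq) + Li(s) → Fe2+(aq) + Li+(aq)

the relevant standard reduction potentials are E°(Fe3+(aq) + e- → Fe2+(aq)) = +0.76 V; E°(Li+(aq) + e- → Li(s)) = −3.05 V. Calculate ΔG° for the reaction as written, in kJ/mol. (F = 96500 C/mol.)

−368 kJ/mol

In the reaction as written Fe3+(aq) is reduced, so the Fe³⁺/Fe²⁺ couple is the cathode and Li⁺/Li is the anode.
E°cell = +0.76 − (−3.05) = +3.81 V; balancing electrons gives n = 1.
ΔG° = −nFE°cell = −(1)(96500)(+3.81) J/mol = −368 kJ/mol.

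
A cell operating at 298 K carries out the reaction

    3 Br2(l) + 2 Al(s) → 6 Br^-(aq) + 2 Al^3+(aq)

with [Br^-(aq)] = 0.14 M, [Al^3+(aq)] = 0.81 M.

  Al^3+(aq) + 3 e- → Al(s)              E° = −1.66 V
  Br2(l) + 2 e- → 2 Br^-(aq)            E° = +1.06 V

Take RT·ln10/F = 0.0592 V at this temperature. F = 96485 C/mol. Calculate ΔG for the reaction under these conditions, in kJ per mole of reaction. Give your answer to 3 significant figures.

−1600 kJ/mol

E°cell = +1.06 − (−1.66) = +2.72 V; the balanced reaction transfers n = 6 electrons.
The reaction quotient is [Br^-(aq)]^6·[Al^3+(aq)]^2 = 4.94×10^−6; by Nernst, E = +2.72 − (0.0592/6)(−5.306) = +2.7724 V.
ΔG = −nFE = −(6)(96485)(+2.7724) J/mol = −1600 kJ/mol.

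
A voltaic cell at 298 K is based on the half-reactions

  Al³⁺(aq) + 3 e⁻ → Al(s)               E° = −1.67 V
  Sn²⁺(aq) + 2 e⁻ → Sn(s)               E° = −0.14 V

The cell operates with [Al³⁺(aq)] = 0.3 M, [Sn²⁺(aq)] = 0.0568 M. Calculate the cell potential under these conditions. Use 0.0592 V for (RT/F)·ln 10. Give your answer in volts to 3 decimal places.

Since E°(Sn²⁺/Sn) > E°(Al³⁺/Al), Sn²⁺/Sn serves as the cathode.
The standard potential is −0.14 − (−1.67) = +1.53 V and the balanced reaction transfers n = 6 electrons.
The balanced reaction is 3 Sn²⁺(aq) + 2 Al(s) → 3 Sn(s) + 2 Al³⁺(aq), so Q = [Al³⁺(aq)]^2 / [Sn²⁺(aq)]^3 = 491 and log Q = 2.691.
By the Nernst equation, E = +1.53 − (0.0592/6)·(2.691) = +1.503 V.

+1.503 V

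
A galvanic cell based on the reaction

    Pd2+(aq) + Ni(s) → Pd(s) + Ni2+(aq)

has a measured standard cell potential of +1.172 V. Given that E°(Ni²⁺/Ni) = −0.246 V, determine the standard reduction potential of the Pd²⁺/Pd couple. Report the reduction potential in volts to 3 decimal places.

In the reaction as written the Pd²⁺/Pd couple is reduced (cathode) and Ni²⁺/Ni is oxidized (anode), so E°cell = E°(Pd²⁺/Pd) − E°(Ni²⁺/Ni).
E°(Pd²⁺/Pd) = E°cell + E°(anode) = +1.172 + (−0.246) = +0.926 V.

+0.926 V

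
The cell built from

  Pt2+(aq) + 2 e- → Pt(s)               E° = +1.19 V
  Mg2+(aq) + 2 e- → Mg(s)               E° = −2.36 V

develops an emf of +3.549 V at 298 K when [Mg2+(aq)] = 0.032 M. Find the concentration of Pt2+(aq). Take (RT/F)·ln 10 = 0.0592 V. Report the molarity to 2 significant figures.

0.030 M

The Pt²⁺/Pt couple has the larger reduction potential, so it is the cathode: E°cell = +1.19 − (−2.36) = +3.55 V and n = 2.
Rearranging E = E° − (0.0592/n)·log Q gives log Q = 2(+3.55 − (+3.549))/0.0592 = 0.034.
Balancing electrons gives Pt2+(aq) + Mg(s) → Pt(s) + Mg2+(aq); thus Q = [Mg2+(aq)] / [Pt2+(aq)].
Substituting the known concentrations and solving, log [Pt2+(aq)] = −1.529 and [Pt2+(aq)] = 0.030 M.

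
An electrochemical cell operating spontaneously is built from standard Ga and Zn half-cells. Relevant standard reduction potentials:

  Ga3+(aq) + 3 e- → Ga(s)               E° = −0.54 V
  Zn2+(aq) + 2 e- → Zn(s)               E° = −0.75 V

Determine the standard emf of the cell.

Of the two couples in this cell, the one with the more positive reduction potential is reduced at the cathode: here that is Ga³⁺/Ga (−0.54 V); Zn²⁺/Zn (−0.75 V) is the anode.
E°cell = E°(cathode) − E°(anode) = −0.54 − (−0.75) = +0.21 V.

+0.21 V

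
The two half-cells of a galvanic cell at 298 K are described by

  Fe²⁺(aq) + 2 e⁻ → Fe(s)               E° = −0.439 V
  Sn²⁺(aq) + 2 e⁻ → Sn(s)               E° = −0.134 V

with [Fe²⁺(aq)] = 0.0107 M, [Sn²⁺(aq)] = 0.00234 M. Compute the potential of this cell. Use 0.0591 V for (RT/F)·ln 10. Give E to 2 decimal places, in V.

Since E°(Sn²⁺/Sn) > E°(Fe²⁺/Fe), Sn²⁺/Sn serves as the cathode.
The standard potential is −0.134 − (−0.439) = +0.305 V and the balanced reaction transfers n = 2 electrons.
Balancing gives Sn²⁺(aq) + Fe(s) → Sn(s) + Fe²⁺(aq); hence Q = [Fe²⁺(aq)] / [Sn²⁺(aq)] = 4.57 (log Q = 0.660).
Applying E = E° − (RT ln10/nF)·log Q gives +0.305 − (0.0591/2)(0.660) = +0.29 V.

+0.29 V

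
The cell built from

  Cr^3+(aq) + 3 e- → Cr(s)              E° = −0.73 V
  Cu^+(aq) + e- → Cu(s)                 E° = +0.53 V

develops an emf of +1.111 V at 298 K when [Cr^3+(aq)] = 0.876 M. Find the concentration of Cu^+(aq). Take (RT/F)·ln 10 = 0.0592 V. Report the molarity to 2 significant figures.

The Cu⁺/Cu couple has the larger reduction potential, so it is the cathode: E°cell = +0.53 − (−0.73) = +1.26 V and n = 3.
From the Nernst equation, log Q = n(E° − E)/0.0592 = 3·(+1.26 − (+1.111))/0.0592 = 7.551.
Balancing electrons gives 3 Cu^+(aq) + Cr(s) → 3 Cu(s) + Cr^3+(aq); thus Q = [Cr^3+(aq)] / [Cu^+(aq)]^3.
Isolating [Cu^+(aq)] in Q = 10^{7.551} yields log [Cu^+(aq)] = −2.536, i.e. 0.0029 M.

0.0029 M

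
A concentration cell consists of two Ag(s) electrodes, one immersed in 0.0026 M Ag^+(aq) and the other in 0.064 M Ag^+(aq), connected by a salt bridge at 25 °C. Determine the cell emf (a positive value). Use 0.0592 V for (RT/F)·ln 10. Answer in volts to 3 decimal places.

For a concentration cell E°cell = 0, since both electrodes use the same couple.
The compartment with the higher Ag^+(aq) concentration (0.064 M) acts as the cathode; ions are reduced there and produced at the dilute (0.0026 M) anode.
With n = 1, Ecell = −(0.0592/1)·log([dilute]/[conc]) = −(0.0592/1)·log(0.0026/0.064) = +0.082 V.

0.082 V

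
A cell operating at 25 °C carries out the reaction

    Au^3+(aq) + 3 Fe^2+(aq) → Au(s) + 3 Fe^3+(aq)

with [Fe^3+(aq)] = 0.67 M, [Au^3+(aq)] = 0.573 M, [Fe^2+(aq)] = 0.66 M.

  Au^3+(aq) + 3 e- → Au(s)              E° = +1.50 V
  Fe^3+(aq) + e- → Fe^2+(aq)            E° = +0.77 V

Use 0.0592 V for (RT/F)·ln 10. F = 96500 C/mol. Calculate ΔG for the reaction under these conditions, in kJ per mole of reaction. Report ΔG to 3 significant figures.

−210 kJ/mol

The standard cell potential is +1.50 − (+0.77) = +0.73 V, with n = 3 electrons in the balanced equation.
Q = [Fe^3+(aq)]^3 / ([Au^3+(aq)]·[Fe^2+(aq)]^3) = 1.83, so log Q = 0.261 and E = +0.73 − (0.0592/3)(0.261) = +0.7248 V.
ΔG = −nFE = −(3)(96500)(+0.7248) J/mol = −210 kJ/mol.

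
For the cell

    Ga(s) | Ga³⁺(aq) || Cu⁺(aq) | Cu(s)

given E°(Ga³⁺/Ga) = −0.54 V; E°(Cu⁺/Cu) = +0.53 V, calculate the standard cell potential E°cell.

+1.07 V

By convention the left-hand electrode in cell notation is the anode (oxidation) and the right-hand electrode is the cathode (reduction).
E°cell = E°(right) − E°(left) = +0.53 − (−0.54) = +1.07 V.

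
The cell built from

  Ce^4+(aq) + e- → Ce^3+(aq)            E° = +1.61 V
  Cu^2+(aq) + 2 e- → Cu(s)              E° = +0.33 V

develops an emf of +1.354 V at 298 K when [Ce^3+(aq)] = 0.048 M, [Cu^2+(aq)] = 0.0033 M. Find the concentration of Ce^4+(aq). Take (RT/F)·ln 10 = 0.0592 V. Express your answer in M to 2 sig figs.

The Ce⁴⁺/Ce³⁺ couple has the larger reduction potential, so it is the cathode: E°cell = +1.61 − (+0.33) = +1.28 V and n = 2.
Rearranging E = E° − (0.0592/n)·log Q gives log Q = 2(+1.28 − (+1.354))/0.0592 = −2.500.
For 2 Ce^4+(aq) + Cu(s) → 2 Ce^3+(aq) + Cu^2+(aq), the reaction quotient is Q = ([Ce^3+(aq)]^2·[Cu^2+(aq)]) / [Ce^4+(aq)]^2.
Solving for the unknown gives log [Ce^4+(aq)] = −1.310, so [Ce^4+(aq)] ≈ 0.049 M.

0.049 M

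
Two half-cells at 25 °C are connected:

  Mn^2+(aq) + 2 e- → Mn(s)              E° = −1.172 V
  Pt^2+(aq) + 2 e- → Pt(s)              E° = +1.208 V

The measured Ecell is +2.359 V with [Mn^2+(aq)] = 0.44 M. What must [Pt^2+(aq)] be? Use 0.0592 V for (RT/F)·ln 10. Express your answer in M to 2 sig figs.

0.086 M

With Pt²⁺/Pt at the cathode and Mn²⁺/Mn at the anode, E°cell = +1.208 − (−1.172) = +2.380 V (n = 2).
Rearranging E = E° − (0.0592/n)·log Q gives log Q = 2(+2.380 − (+2.359))/0.0592 = 0.709.
For Pt^2+(aq) + Mn(s) → Pt(s) + Mn^2+(aq), the reaction quotient is Q = [Mn^2+(aq)] / [Pt^2+(aq)].
Substituting the known concentrations and solving, log [Pt^2+(aq)] = −1.066 and [Pt^2+(aq)] = 0.086 M.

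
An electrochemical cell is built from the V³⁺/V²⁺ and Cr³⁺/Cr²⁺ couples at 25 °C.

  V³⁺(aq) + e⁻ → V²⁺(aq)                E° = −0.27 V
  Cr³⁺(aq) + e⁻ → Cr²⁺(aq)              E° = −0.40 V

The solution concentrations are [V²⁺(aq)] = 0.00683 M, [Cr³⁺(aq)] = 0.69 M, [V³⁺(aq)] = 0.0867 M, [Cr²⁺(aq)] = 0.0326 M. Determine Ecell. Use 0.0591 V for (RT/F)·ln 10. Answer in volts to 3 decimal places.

+0.117 V

V³⁺/V²⁺ is reduced (cathode, E° = −0.27 V) and Cr³⁺/Cr²⁺ is oxidized (anode).
E°cell = E°cat − E°an = −0.27 − (−0.40) = +0.13 V; n = 1.
For the overall reaction V³⁺(aq) + Cr²⁺(aq) → V²⁺(aq) + Cr³⁺(aq), Q = ([V²⁺(aq)]·[Cr³⁺(aq)]) / ([V³⁺(aq)]·[Cr²⁺(aq)]) = 1.67, giving log Q = 0.222.
E = E° − (0.0591/n)·log Q = +0.13 − (0.0591/1)(0.222) = +0.117 V.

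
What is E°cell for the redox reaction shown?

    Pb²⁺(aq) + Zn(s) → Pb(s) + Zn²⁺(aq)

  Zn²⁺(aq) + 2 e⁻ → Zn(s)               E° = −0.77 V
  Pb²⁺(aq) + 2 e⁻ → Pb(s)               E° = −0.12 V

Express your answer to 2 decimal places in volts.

+0.65 V

In the reaction as written, Pb²⁺(aq) is reduced (cathode) and Zn²⁺(aq) is produced by oxidation at the anode.
E°cell = E°(cathode) − E°(anode) = −0.12 − (−0.77) = +0.65 V.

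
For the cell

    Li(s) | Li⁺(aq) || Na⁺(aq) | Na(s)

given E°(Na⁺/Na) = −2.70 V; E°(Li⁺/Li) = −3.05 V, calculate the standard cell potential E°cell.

+0.35 V

By convention the left-hand electrode in cell notation is the anode (oxidation) and the right-hand electrode is the cathode (reduction).
E°cell = E°(right) − E°(left) = −2.70 − (−3.05) = +0.35 V.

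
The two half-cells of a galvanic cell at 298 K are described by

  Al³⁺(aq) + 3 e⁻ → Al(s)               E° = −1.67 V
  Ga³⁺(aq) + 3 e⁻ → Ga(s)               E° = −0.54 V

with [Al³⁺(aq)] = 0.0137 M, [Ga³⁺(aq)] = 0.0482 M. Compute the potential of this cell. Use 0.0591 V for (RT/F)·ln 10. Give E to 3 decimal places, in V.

The Ga³⁺/Ga couple has the more positive E°, so it is the cathode; Al³⁺/Al is the anode.
E°cell = E°cat − E°an = −0.54 − (−1.67) = +1.13 V; n = 3.
Balancing gives Ga³⁺(aq) + Al(s) → Ga(s) + Al³⁺(aq); hence Q = [Al³⁺(aq)] / [Ga³⁺(aq)] = 0.284 (log Q = −0.546).
Applying E = E° − (RT ln10/nF)·log Q gives +1.13 − (0.0591/3)(−0.546) = +1.141 V.

+1.141 V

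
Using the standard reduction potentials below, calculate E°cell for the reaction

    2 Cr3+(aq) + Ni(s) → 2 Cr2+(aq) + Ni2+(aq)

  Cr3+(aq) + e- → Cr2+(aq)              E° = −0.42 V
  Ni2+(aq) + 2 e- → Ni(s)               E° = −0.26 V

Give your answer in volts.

−0.16 V

Cr3+(aq) gains electrons, so the Cr³⁺/Cr²⁺ couple is the cathode; the Ni²⁺/Ni couple is the anode.
E°cell = E°(cathode) − E°(anode) = −0.42 − (−0.26) = −0.16 V.
The negative E°cell means the reaction is non-spontaneous in the direction written.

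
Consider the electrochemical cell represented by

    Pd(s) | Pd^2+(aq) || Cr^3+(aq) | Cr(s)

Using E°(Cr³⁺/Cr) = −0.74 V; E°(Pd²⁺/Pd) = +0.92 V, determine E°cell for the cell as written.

By convention the left-hand electrode in cell notation is the anode (oxidation) and the right-hand electrode is the cathode (reduction).
E°cell = E°(right) − E°(left) = −0.74 − (+0.92) = −1.66 V.
The negative sign shows that, as written, the cell would require an external voltage to drive the reaction.

−1.66 V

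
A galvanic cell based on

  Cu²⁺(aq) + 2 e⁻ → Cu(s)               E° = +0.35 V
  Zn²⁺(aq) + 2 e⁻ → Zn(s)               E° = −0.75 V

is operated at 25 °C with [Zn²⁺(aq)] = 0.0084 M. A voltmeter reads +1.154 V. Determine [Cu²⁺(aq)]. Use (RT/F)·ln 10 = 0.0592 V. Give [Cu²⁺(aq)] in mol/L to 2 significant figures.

With Cu²⁺/Cu at the cathode and Zn²⁺/Zn at the anode, E°cell = +0.35 − (−0.75) = +1.10 V (n = 2).
From the Nernst equation, log Q = n(E° − E)/0.0592 = 2·(+1.10 − (+1.154))/0.0592 = −1.824.
For Cu²⁺(aq) + Zn(s) → Cu(s) + Zn²⁺(aq), the reaction quotient is Q = [Zn²⁺(aq)] / [Cu²⁺(aq)].
Solving for the unknown gives log [Cu²⁺(aq)] = −0.252, so [Cu²⁺(aq)] ≈ 0.56 M.

0.56 M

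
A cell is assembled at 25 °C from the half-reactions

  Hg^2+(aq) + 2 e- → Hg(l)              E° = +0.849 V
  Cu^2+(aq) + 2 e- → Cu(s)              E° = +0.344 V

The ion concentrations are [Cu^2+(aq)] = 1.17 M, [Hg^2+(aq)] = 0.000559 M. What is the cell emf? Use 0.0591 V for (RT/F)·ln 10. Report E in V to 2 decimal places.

+0.41 V

The Hg²⁺/Hg couple has the more positive E°, so it is the cathode; Cu²⁺/Cu is the anode.
E°cell = +0.849 − (+0.344) = +0.505 V, with n = 2 electrons transferred.
The balanced reaction is Hg^2+(aq) + Cu(s) → Hg(l) + Cu^2+(aq), so Q = [Cu^2+(aq)] / [Hg^2+(aq)] = 2.09×10^3 and log Q = 3.321.
E = E° − (0.0591/n)·log Q = +0.505 − (0.0591/2)(3.321) = +0.41 V.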